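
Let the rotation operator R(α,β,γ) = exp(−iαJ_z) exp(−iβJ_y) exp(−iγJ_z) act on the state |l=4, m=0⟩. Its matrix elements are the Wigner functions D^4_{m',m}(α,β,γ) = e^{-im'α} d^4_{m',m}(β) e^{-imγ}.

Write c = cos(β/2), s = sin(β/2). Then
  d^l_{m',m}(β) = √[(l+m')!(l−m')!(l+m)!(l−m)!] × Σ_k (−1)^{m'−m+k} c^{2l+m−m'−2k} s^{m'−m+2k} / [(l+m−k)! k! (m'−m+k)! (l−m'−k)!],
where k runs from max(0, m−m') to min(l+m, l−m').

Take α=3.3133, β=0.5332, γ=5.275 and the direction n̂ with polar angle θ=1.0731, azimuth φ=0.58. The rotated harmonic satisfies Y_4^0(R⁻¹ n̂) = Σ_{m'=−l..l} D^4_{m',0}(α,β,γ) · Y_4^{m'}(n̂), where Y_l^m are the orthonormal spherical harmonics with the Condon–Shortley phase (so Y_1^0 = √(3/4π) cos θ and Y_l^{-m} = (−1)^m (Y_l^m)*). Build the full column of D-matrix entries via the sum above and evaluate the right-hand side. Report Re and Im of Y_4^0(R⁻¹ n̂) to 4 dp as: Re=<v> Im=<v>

Need the full column D^4_{m',0} for m'=−4..4 at α=3.3133, β=0.5332, γ=5.275.
cos(β/2)=0.964672, sin(β/2)=0.263453
d^4_{-4,0}: single k=4 term ⇒ +0.034904;  D = +0.026990+0.022133i
d^4_{-3,0}: k∈[3..4] ⇒ +0.180748 -0.013481 = +0.167267;  D = -0.145561-0.082402i
d^4_{-2,0}: k∈[2..4] ⇒ +0.530648 -0.105541 +0.002952 = +0.428059;  D = +0.403064+0.144129i
d^4_{-1,0}: k∈[1..4] ⇒ +0.915960 -0.409897 +0.030572 -0.000380 = +0.536255;  D = -0.528369-0.091627i
d^4_{0,0}: k∈[0..4] ⇒ +0.749960 -0.894963 +0.150188 -0.004979 +0.000023 = +0.000229;  D = +0.000229+0.000000i
d^4_{1,0}: k∈[0..3] ⇒ -0.915960 +0.409897 -0.030572 +0.000380 = -0.536255;  D = +0.528369-0.091627i
d^4_{2,0}: k∈[0..2] ⇒ +0.530648 -0.105541 +0.002952 = +0.428059;  D = +0.403064-0.144129i
d^4_{3,0}: k∈[0..1] ⇒ -0.180748 +0.013481 = -0.167267;  D = +0.145561-0.082402i
d^4_{4,0}: single k=0 term ⇒ +0.034904;  D = +0.026990-0.022133i
Y_4^{m'}(θ=1.0731,φ=0.58) and Σ D·Y over m':
  (+0.0270+0.0221i)·(-0.1797-0.1932i)  (-0.1456-0.0824i)·(-0.0683-0.3996i)  (+0.4031+0.1441i)·(+0.0614-0.1410i)  (-0.5284-0.0916i)·(-0.2332+0.1528i)  (+0.0002+0.0000i)·(-0.2136+0.0000i)  (+0.5284-0.0916i)·(+0.2332+0.1528i)  (+0.4031-0.1441i)·(+0.0614+0.1410i)  (+0.1456-0.0824i)·(+0.0683-0.3996i)  (+0.0270-0.0221i)·(-0.1797+0.1932i)
Y_4^0(R⁻¹ n̂) = +0.317352+0.000000i

Re=0.3174 Im=0.0000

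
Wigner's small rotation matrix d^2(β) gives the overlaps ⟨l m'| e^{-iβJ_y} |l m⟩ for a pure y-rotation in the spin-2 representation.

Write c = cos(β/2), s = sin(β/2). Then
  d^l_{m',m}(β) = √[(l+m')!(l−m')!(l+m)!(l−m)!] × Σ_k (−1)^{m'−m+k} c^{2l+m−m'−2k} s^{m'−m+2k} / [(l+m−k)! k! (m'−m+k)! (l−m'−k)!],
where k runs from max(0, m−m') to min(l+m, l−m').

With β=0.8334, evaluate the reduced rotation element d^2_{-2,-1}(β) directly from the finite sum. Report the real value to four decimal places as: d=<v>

d=0.6190

d^2_{-2,-1}(β=0.8334) via Wigner's sum:
With c≡cos(β/2)=0.914430 and s≡sin(β/2)=0.404745, N=[1·24·1·6]^{1/2}=12.000000
Admissible k: 1..1 (factorial args all ≥0)
  k=1: (−1)^0·12.0000/(6)·0.9144^3·0.4047^1 = +0.618960
d^2_{-2,-1}(0.8334) = +0.618960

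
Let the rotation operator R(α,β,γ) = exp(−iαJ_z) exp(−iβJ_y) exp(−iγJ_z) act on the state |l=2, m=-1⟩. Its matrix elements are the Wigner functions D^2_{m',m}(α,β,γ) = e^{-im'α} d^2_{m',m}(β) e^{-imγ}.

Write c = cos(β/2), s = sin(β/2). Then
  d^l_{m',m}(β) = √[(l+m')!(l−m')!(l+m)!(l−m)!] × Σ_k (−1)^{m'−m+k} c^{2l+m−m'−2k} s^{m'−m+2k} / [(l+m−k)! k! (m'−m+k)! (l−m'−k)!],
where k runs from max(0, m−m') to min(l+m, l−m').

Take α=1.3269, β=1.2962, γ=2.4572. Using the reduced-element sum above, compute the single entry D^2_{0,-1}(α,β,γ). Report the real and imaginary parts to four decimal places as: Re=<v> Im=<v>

Re=0.2477 Im=-0.2021

Split into d^2_{0,-1}(β=1.2962) × two z-phases.
With c≡cos(β/2)=0.797232 and s≡sin(β/2)=0.603673, N=[2·2·1·6]^{1/2}=4.898979
k∈{0,1} keeps every argument non-negative
  k=0: (−1)^1·4.8990/(2)·0.7972^3·0.6037^1 = -0.749259
  k=1: (−1)^2·4.8990/(2)·0.7972^1·0.6037^3 = +0.429601
d^2_{0,-1}(1.2962) = -0.749259 +0.429601 = -0.319658
Attach z-rotation phases: D = e^{-i(0)(1.3269)}·(-0.319658)·e^{-i(-1)(2.4572)} = +0.247672-0.202088i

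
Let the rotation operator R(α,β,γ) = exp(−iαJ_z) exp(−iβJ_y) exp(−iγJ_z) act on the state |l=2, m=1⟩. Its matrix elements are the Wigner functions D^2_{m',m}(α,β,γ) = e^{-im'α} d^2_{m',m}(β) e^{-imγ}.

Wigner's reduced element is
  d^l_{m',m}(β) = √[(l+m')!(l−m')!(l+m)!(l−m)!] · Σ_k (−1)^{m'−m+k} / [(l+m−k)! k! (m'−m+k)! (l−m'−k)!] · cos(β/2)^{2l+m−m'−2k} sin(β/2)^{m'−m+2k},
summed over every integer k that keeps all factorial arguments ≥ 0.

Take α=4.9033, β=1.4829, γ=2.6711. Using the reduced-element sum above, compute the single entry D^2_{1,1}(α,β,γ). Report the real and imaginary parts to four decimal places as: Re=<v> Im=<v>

Re=-0.1237 Im=0.4310

First d^2_{1,1}(β=1.4829), then the phase factors e^{-i(1)α} and e^{-i(1)γ}:
Half-angle: c=0.737490, s=0.675358. N=√(6·1·6·1)=6.000000
Admissible k: 0..1 (factorial args all ≥0)
  k=0: (−1)^0·6.0000/(6)·0.7375^4·0.6754^0 = +0.295818
  k=1: (−1)^1·6.0000/(2)·0.7375^2·0.6754^2 = -0.744221
d^2_{1,1}(1.4829) = +0.295818 -0.744221 = -0.448403
Attach z-rotation phases: D = e^{-i(1)(4.9033)}·(-0.448403)·e^{-i(1)(2.6711)} = -0.123738+0.430991i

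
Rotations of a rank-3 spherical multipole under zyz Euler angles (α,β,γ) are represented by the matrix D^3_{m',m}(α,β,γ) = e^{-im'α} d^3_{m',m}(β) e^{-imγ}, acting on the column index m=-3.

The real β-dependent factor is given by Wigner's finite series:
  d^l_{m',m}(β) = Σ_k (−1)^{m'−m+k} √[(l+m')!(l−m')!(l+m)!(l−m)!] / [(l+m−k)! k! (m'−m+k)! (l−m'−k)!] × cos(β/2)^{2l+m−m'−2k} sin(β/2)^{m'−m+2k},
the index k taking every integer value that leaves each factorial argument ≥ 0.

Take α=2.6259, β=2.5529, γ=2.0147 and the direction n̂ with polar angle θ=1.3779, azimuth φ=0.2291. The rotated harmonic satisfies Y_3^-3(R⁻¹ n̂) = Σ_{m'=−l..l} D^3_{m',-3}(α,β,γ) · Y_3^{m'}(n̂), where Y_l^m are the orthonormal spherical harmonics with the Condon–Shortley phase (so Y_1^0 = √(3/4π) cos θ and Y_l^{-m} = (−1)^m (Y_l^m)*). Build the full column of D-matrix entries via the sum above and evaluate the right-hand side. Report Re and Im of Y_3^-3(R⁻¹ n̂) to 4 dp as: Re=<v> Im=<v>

Re=-0.1979 Im=0.1307

Need the full column D^3_{m',-3} for m'=−3..3 at α=2.6259, β=2.5529, γ=2.0147.
cos(β/2)=0.290114, sin(β/2)=0.956992
d^3_{-3,-3}: single k=0 term ⇒ +0.000596;  D = +0.000127+0.000582i
d^3_{-2,-3}: single k=0 term ⇒ -0.004818;  D = -0.001425+0.004602i
d^3_{-1,-3}: single k=0 term ⇒ +0.025127;  D = -0.018303+0.017215i
d^3_{0,-3}: single k=0 term ⇒ -0.095708;  D = -0.092985+0.022665i
d^3_{1,-3}: single k=0 term ⇒ +0.273412;  D = -0.263019-0.074667i
d^3_{2,-3}: single k=0 term ⇒ -0.570409;  D = -0.400547-0.406114i
d^3_{3,-3}: single k=0 term ⇒ +0.768157;  D = -0.199559-0.741782i
Y_3^{m'}(θ=1.3779,φ=0.2291) and Σ D·Y over m':
  (+0.0001+0.0006i)·(+0.3049-0.2503i)  (-0.0014+0.0046i)·(+0.1693-0.0835i)  (-0.0183+0.0172i)·(-0.2521+0.0588i)  (-0.0930+0.0227i)·(-0.2015+0.0000i)  (-0.2630-0.0747i)·(+0.2521+0.0588i)  (-0.4005-0.4061i)·(+0.1693+0.0835i)  (-0.1996-0.7418i)·(-0.3049-0.2503i)
Y_3^-3(R⁻¹ n̂) = -0.197945+0.130696i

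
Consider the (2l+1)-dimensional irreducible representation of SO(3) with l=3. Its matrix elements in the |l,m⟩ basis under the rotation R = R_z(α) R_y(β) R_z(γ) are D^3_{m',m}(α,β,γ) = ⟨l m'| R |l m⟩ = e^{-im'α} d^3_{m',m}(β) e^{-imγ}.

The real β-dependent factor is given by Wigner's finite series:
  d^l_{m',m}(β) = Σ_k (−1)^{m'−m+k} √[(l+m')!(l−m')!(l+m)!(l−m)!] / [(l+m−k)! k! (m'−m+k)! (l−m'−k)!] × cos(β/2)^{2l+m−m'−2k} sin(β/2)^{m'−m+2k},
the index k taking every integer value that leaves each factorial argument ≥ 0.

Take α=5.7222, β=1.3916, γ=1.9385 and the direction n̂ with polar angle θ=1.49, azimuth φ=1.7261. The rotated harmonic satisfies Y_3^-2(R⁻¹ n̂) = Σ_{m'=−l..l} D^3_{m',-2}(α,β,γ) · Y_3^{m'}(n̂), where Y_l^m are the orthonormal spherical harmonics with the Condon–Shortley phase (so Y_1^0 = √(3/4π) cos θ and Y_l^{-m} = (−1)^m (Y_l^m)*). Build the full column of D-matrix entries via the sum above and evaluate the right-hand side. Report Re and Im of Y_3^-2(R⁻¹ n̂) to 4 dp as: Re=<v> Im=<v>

Need the full column D^3_{m',-2} for m'=−3..3 at α=5.7222, β=1.3916, γ=1.9385.
cos(β/2)=0.767541, sin(β/2)=0.641000
d^3_{-3,-2}: single k=1 term ⇒ +0.418256;  D = -0.244125+0.339618i
d^3_{-2,-2}: k∈[0..1] ⇒ +0.204461 -0.713005 = -0.508544;  D = +0.471018-0.191725i
d^3_{-1,-2}: k∈[0..1] ⇒ -0.539966 +0.753197 = +0.213231;  D = -0.209996-0.037004i
d^3_{0,-2}: k∈[0..1] ⇒ +0.781057 -0.544747 = +0.236310;  D = -0.175237-0.158538i
d^3_{1,-2}: k∈[0..1] ⇒ -0.753197 +0.262658 = -0.490539;  D = +0.132923+0.472186i
d^3_{2,-2}: k∈[0..1] ⇒ +0.497284 -0.069366 = +0.427918;  D = +0.120962-0.410466i
d^3_{3,-2}: single k=0 term ⇒ -0.203454;  D = -0.152524+0.134648i
Y_3^{m'}(θ=1.49,φ=1.7261) and Σ D·Y over m':
  (-0.2441+0.3396i)·(+0.1856+0.3691i)  (+0.4710-0.1917i)·(-0.0780+0.0250i)  (-0.2100-0.0370i)·(+0.0482+0.3079i)  (-0.1752-0.1585i)·(-0.0894+0.0000i)  (+0.1329+0.4722i)·(-0.0482+0.3079i)  (+0.1210-0.4105i)·(-0.0780-0.0250i)  (-0.1525+0.1346i)·(-0.1856+0.3691i)
Y_3^-2(R⁻¹ n̂) = -0.378582-0.086719i

Re=-0.3786 Im=-0.0867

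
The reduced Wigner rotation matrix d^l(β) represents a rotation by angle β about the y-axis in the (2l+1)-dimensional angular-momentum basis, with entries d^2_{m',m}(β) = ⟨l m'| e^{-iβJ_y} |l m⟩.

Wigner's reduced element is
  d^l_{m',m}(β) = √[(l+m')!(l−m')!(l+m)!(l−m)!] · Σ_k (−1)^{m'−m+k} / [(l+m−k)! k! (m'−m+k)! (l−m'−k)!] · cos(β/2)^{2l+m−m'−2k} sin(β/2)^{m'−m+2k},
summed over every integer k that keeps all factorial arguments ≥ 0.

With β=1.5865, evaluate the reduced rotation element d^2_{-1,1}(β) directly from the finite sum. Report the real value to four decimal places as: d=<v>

d=0.4919

d^2_{-1,1}(β=1.5865) via Wigner's sum:
Half-angle: c=0.701533, s=0.712637. N=√(1·6·6·1)=6.000000
k∈{2,3} keeps every argument non-negative
  k=2: (−1)^0·6.0000/(2)·0.7015^2·0.7126^2 = +0.749815
  k=3: (−1)^1·6.0000/(6)·0.7015^0·0.7126^4 = -0.257913
d^2_{-1,1}(1.5865) = +0.749815 -0.257913 = +0.491902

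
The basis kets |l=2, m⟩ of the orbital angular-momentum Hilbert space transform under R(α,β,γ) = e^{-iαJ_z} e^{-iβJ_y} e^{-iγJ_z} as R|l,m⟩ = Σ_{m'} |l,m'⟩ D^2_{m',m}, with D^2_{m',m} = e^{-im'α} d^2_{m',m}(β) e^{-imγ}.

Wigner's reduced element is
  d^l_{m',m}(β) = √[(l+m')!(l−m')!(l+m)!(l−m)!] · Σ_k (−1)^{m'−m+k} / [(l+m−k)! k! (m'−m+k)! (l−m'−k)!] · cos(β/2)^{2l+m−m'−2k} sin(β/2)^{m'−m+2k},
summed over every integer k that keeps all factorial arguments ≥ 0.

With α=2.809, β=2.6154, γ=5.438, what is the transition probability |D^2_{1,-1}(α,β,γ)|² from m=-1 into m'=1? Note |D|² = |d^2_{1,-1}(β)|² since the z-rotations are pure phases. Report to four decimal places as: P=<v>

D^2_{1,-1}(2.809,2.6154,5.438) = e^{-i·1·2.809}·d^2_{1,-1}(2.6154)·e^{-i·-1·5.438}. Compute d first:
With c≡cos(β/2)=0.260072 and s≡sin(β/2)=0.965589, N=[6·1·1·6]^{1/2}=6.000000
k: max(0,(-1)−(1))=0 … min(2+(-1),2−(1))=1
  k=0: (−1)^2·6.0000/(2)·0.2601^2·0.9656^2 = +0.189187
  k=1: (−1)^3·6.0000/(6)·0.2601^0·0.9656^4 = -0.869300
d^2_{1,-1}(2.6154) = +0.189187 -0.869300 = -0.680113
|D^2_{1,-1}|² = |d^2_{1,-1}(β)|² = (-0.680113)² = 0.462554 (the z-rotation phases have unit modulus)

P=0.4626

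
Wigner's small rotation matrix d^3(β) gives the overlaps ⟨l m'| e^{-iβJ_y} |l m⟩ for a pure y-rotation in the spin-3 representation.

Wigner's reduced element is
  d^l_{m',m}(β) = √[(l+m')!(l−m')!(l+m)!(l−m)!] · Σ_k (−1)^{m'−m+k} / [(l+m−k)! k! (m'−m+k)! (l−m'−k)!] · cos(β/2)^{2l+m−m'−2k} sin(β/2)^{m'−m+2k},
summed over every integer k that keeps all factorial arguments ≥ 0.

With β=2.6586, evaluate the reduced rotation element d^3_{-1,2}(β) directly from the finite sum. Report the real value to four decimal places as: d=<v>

d=-0.5735

d^3_{-1,2}(β=2.6586) via Wigner's sum:
Half-angle: c=0.239156, s=0.970981. N=√(2·24·120·1)=75.894664
The bounds max(0,m−m')=3 and min(l+m,l−m')=4 give 2 terms
  k=3: (−1)^0·75.8947/(12)·0.2392^3·0.9710^3 = +0.079196
  k=4: (−1)^1·75.8947/(24)·0.2392^1·0.9710^5 = -0.652732
d^3_{-1,2}(2.6586) = +0.079196 -0.652732 = -0.573536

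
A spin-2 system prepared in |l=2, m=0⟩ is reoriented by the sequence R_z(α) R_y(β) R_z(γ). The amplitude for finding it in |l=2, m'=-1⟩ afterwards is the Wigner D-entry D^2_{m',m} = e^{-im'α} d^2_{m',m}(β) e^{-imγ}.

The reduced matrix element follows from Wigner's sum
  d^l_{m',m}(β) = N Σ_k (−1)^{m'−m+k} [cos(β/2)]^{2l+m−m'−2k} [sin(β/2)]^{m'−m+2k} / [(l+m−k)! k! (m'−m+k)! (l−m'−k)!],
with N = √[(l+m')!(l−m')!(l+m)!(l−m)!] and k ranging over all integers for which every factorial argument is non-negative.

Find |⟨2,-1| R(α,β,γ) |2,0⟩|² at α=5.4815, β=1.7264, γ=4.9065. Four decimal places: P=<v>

Split into d^2_{-1,0}(β=1.7264) × two z-phases.
c=cos(1.7264/2)=0.650009, s=sin(1.7264/2)=0.759926; N=√[1·6·2·2]=4.898979
k∈{1,2} keeps every argument non-negative
  k=1: (−1)^0·4.8990/(2)·0.6500^3·0.7599^1 = +0.511217
  k=2: (−1)^1·4.8990/(2)·0.6500^1·0.7599^3 = -0.698731
d^2_{-1,0}(1.7264) = +0.511217 -0.698731 = -0.187513
|D^2_{-1,0}|² = |d^2_{-1,0}(β)|² = (-0.187513)² = 0.035161 (the z-rotation phases have unit modulus)

P=0.0352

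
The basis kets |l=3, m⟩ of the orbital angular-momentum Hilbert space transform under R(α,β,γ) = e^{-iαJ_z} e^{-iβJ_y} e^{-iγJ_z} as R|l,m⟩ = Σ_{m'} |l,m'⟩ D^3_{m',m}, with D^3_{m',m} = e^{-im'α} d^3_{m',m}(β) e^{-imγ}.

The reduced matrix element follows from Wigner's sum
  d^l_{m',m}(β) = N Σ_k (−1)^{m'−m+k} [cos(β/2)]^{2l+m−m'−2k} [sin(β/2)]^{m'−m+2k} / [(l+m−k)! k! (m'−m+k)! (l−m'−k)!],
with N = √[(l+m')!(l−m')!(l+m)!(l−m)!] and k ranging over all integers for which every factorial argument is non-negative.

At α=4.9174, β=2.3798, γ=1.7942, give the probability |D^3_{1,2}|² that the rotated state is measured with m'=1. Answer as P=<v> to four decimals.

P=0.0572

First d^3_{1,2}(β=2.3798), then the phase factors e^{-i(1)α} and e^{-i(2)γ}:
c=cos(2.3798/2)=0.371753, s=sin(2.3798/2)=0.928332; N=√[24·2·120·1]=75.894664
Admissible k: 1..2 (factorial args all ≥0)
  k=1: (−1)^0·75.8947/(24)·0.3718^5·0.9283^1 = +0.020844
  k=2: (−1)^1·75.8947/(12)·0.3718^3·0.9283^3 = -0.259957
d^3_{1,2}(2.3798) = +0.020844 -0.259957 = -0.239114
|D^3_{1,2}|² = |d^3_{1,2}(β)|² = (-0.239114)² = 0.057175 (the z-rotation phases have unit modulus)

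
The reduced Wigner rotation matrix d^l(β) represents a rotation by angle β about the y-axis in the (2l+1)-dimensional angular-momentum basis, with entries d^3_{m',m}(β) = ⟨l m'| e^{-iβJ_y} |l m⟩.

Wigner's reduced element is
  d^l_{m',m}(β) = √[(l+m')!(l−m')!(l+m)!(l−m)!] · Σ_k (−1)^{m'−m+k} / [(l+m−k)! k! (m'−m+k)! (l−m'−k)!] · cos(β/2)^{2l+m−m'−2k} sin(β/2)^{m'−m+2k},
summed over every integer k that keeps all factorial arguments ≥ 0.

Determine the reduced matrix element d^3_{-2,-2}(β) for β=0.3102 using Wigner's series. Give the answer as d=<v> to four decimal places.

d=0.8164

d^3_{-2,-2}(β=0.3102) via Wigner's sum:
With c≡cos(β/2)=0.987996 and s≡sin(β/2)=0.154479, N=[1·120·1·120]^{1/2}=120.000000
k∈{0,1} keeps every argument non-negative
  k=0: (−1)^0·120.0000/(120)·0.9880^6·0.1545^0 = +0.930104
  k=1: (−1)^1·120.0000/(24)·0.9880^4·0.1545^2 = -0.113692
d^3_{-2,-2}(0.3102) = +0.930104 -0.113692 = +0.816412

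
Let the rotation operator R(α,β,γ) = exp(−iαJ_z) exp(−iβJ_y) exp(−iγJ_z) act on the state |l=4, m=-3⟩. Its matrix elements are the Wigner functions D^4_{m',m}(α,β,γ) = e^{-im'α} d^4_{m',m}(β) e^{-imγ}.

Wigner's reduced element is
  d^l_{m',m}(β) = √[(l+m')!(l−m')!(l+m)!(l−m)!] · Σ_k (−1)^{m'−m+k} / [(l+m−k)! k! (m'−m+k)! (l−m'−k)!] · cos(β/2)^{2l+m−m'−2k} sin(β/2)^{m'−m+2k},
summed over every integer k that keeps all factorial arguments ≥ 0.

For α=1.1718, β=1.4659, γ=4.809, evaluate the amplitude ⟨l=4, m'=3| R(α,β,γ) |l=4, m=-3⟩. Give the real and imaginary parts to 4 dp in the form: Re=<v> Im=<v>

First d^4_{3,-3}(β=1.4659), then the phase factors e^{-i(3)α} and e^{-i(-3)γ}:
With c≡cos(β/2)=0.743204 and s≡sin(β/2)=0.669065, N=[5040·1·1·5040]^{1/2}=5040.000000
Admissible k: 0..1 (factorial args all ≥0)
  k=0: (−1)^6·5040.0000/(720)·0.7432^2·0.6691^6 = +0.346836
  k=1: (−1)^7·5040.0000/(5040)·0.7432^0·0.6691^8 = -0.040156
d^4_{3,-3}(1.4659) = +0.346836 -0.040156 = +0.306680
Phases: e^{-i·(3)·1.1718}=-0.930944+0.365162i, e^{-i·(-3)·4.809}=-0.285792+0.958292i ⇒ D=-0.025723-0.305599i

Re=-0.0257 Im=-0.3056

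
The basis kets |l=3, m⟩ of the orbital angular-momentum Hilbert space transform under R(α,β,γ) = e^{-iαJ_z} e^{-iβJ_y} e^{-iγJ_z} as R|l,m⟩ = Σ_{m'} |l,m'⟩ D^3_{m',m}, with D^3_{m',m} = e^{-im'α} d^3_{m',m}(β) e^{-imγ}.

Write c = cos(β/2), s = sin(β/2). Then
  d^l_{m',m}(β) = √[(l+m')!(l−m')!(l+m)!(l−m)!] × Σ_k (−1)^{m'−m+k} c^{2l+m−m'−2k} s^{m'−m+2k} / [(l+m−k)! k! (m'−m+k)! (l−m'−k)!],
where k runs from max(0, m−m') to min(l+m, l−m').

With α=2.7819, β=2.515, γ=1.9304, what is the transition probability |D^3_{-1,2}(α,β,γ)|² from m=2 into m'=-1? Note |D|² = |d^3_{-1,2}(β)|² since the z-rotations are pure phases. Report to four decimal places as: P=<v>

P=0.3600

D^3_{-1,2}(2.7819,2.515,1.9304) = e^{-i·-1·2.7819}·d^3_{-1,2}(2.515)·e^{-i·2·1.9304}. Compute d first:
With c≡cos(β/2)=0.308196 and s≡sin(β/2)=0.951323, N=[2·24·120·1]^{1/2}=75.894664
k: max(0,(2)−(-1))=3 … min(3+(2),3−(-1))=4
  k=3: (−1)^0·75.8947/(12)·0.3082^3·0.9513^3 = +0.159403
  k=4: (−1)^1·75.8947/(24)·0.3082^1·0.9513^5 = -0.759393
d^3_{-1,2}(2.515) = +0.159403 -0.759393 = -0.599991
|D^3_{-1,2}|² = |d^3_{-1,2}(β)|² = (-0.599991)² = 0.359989 (the z-rotation phases have unit modulus)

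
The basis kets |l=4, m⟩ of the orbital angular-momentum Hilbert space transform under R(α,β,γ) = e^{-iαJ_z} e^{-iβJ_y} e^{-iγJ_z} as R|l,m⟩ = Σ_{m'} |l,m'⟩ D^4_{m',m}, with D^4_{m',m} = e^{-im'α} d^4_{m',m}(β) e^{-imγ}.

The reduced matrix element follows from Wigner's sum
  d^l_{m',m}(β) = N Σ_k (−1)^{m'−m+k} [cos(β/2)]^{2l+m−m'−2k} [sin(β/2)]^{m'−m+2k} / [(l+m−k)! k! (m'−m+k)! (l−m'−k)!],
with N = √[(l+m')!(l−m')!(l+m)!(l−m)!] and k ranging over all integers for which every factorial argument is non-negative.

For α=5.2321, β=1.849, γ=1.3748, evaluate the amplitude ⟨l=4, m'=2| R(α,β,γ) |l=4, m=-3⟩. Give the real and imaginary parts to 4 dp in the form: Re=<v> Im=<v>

Re=-0.3288 Im=0.0186

First d^4_{2,-3}(β=1.849), then the phase factors e^{-i(2)α} and e^{-i(-3)γ}:
Half-angle: c=0.602234, s=0.798320. N=√(720·2·1·5040)=2693.993318
The bounds max(0,m−m')=0 and min(l+m,l−m')=1 give 2 terms
  k=0: (−1)^5·2693.9933/(240)·0.6022^3·0.7983^5 = -0.794996
  k=1: (−1)^6·2693.9933/(720)·0.6022^1·0.7983^7 = +0.465658
d^4_{2,-3}(1.849) = -0.794996 +0.465658 = -0.329338
D = (-0.506719+0.862112i)·(-0.329338)·(-0.554689-0.832058i) = -0.328810+0.018635i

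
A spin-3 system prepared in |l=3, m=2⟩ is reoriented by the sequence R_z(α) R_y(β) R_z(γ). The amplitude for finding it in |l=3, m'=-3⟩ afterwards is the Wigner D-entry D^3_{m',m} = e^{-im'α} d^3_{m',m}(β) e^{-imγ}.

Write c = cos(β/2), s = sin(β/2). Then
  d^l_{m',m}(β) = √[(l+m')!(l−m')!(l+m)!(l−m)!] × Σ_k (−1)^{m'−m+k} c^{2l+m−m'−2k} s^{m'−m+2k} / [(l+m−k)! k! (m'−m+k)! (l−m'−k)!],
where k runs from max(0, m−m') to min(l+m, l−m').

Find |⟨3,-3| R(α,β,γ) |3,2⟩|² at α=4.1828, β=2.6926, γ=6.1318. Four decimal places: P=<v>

Split into d^3_{-3,2}(β=2.6926) × two z-phases.
With c≡cos(β/2)=0.222615 and s≡sin(β/2)=0.974906, N=[1·720·120·1]^{1/2}=293.938769
The bounds max(0,m−m')=5 and min(l+m,l−m')=5 give 1 term
  k=5: (−1)^0·293.9388/(120)·0.2226^1·0.9749^5 = +0.480226
d^3_{-3,2}(2.6926) = +0.480226
|D^3_{-3,2}|² = |d^3_{-3,2}(β)|² = (+0.480226)² = 0.230617 (the z-rotation phases have unit modulus)

P=0.2306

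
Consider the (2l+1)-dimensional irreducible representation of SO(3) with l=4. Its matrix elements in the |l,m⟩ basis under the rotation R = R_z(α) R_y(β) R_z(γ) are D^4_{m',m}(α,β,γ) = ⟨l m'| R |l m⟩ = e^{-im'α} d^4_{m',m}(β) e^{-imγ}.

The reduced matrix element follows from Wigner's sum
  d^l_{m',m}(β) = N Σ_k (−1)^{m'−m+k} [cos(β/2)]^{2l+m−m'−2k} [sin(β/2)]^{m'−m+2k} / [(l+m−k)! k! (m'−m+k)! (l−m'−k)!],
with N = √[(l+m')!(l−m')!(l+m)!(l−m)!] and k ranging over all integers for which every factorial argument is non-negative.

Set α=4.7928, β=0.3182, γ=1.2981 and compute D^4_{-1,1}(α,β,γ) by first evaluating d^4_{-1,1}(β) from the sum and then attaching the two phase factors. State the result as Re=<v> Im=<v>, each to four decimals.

Split into d^4_{-1,1}(β=0.3182) × two z-phases.
With c≡cos(β/2)=0.987370 and s≡sin(β/2)=0.158430, N=[6·120·120·6]^{1/2}=720.000000
k∈{2,3,4,5} keeps every argument non-negative
  k=2: (−1)^0·720.0000/(72)·0.9874^6·0.1584^2 = +0.232570
  k=3: (−1)^1·720.0000/(24)·0.9874^4·0.1584^4 = -0.017963
  k=4: (−1)^2·720.0000/(48)·0.9874^2·0.1584^6 = +0.000231
  k=5: (−1)^3·720.0000/(720)·0.9874^0·0.1584^8 = -0.000000
d^4_{-1,1}(0.3182) = +0.232570 -0.017963 +0.000231 -0.000000 = +0.214837
Attach z-rotation phases: D = e^{-i(-1)(4.7928)}·(+0.214837)·e^{-i(1)(1.2981)} = -0.201582-0.074294i

Re=-0.2016 Im=-0.0743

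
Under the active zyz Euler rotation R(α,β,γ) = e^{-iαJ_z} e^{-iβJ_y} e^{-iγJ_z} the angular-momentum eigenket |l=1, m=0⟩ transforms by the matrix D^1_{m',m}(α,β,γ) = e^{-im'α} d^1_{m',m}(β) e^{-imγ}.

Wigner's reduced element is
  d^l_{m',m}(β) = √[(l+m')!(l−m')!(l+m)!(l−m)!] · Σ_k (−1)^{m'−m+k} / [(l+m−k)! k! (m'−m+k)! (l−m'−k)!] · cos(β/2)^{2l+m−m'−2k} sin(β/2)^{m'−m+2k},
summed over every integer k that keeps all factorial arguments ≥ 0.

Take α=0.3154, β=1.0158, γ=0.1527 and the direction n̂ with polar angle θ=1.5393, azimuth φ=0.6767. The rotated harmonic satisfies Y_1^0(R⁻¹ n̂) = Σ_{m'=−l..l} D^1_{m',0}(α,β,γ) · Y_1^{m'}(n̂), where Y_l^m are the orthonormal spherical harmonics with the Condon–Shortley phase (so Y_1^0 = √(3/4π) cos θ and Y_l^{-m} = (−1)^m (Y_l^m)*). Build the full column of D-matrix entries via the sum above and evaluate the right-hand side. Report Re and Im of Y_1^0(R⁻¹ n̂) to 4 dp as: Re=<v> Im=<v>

Need the full column D^1_{m',0} for m'=−1..1 at α=0.3154, β=1.0158, γ=0.1527.
cos(β/2)=0.873768, sin(β/2)=0.486343
d^1_{-1,0}: single k=1 term ⇒ +0.600972;  D = +0.571327+0.186419i
d^1_{0,0}: k∈[0..1] ⇒ +0.763470 -0.236530 = +0.526940;  D = +0.526940+0.000000i
d^1_{1,0}: single k=0 term ⇒ -0.600972;  D = -0.571327+0.186419i
Y_1^{m'}(θ=1.5393,φ=0.6767) and Σ D·Y over m':
  (+0.5713+0.1864i)·(+0.2692-0.2162i)  (+0.5269+0.0000i)·(+0.0154+0.0000i)  (-0.5713+0.1864i)·(-0.2692-0.2162i)
Y_1^0(R⁻¹ n̂) = +0.396369+0.000000i

Re=0.3964 Im=0.0000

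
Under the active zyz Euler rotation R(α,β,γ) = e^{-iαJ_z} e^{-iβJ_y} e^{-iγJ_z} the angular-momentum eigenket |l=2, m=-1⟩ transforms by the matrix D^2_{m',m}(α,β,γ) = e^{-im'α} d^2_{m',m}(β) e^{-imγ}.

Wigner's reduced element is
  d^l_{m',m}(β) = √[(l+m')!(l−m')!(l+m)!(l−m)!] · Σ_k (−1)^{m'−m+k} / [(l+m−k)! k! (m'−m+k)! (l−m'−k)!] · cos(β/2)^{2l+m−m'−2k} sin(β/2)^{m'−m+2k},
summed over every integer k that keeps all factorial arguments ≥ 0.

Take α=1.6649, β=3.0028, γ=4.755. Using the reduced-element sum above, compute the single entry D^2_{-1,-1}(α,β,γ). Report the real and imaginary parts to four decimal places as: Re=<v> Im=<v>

Re=-0.0142 Im=-0.0020

First d^2_{-1,-1}(β=3.0028), then the phase factors e^{-i(-1)α} and e^{-i(-1)γ}:
Half-angle: c=0.069341, s=0.997593. N=√(1·6·1·6)=6.000000
k: max(0,(-1)−(-1))=0 … min(2+(-1),2−(-1))=1
  k=0: (−1)^0·6.0000/(6)·0.0693^4·0.9976^0 = +0.000023
  k=1: (−1)^1·6.0000/(2)·0.0693^2·0.9976^2 = -0.014355
d^2_{-1,-1}(3.0028) = +0.000023 -0.014355 = -0.014332
Attach z-rotation phases: D = e^{-i(-1)(1.6649)}·(-0.014332)·e^{-i(-1)(4.755)} = -0.014198-0.001953i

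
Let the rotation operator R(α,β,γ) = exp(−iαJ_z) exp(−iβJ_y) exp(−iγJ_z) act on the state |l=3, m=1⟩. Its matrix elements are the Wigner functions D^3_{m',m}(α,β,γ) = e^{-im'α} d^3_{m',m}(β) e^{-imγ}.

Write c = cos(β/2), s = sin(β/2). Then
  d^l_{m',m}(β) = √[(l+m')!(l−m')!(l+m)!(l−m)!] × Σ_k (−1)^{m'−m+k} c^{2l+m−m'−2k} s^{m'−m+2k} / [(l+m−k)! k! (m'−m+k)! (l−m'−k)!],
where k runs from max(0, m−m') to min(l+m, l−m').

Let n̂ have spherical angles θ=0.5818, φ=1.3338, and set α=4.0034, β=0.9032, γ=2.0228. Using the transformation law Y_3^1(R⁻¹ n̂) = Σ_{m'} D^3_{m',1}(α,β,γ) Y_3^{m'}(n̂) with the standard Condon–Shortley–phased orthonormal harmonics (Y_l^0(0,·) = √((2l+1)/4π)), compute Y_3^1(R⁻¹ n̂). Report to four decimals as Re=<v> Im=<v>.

Need the full column D^3_{m',1} for m'=−3..3 at α=4.0034, β=0.9032, γ=2.0228.
cos(β/2)=0.899750, sin(β/2)=0.436406
d^3_{-3,1}: single k=4 term ⇒ +0.113724;  D = -0.096194-0.060661i
d^3_{-2,1}: k∈[3..4] ⇒ +0.382884 -0.045037 = +0.337846;  D = +0.322838-0.099577i
d^3_{-1,1}: k∈[2..4] ⇒ +0.748893 -0.234907 +0.006908 = +0.520894;  D = -0.207539+0.477763i
d^3_{0,1}: k∈[1..3] ⇒ +0.891436 -0.629142 +0.049336 = +0.311630;  D = -0.136110-0.280335i
d^3_{1,1}: k∈[0..2] ⇒ +0.530556 -0.998523 +0.176180 = -0.291787;  D = -0.282205-0.074162i
d^3_{2,1}: k∈[0..1] ⇒ -0.813766 +0.382884 = -0.430883;  D = +0.354446-0.245007i
d^3_{3,1}: single k=0 term ⇒ +0.483408;  D = +0.050264-0.480788i
Y_3^{m'}(θ=0.5818,φ=1.3338) and Σ D·Y over m':
  (-0.0962-0.0607i)·(-0.0452+0.0525i)  (+0.3228-0.0996i)·(-0.2294-0.1177i)  (-0.2075+0.4778i)·(+0.1038-0.4299i)  (-0.1361-0.2803i)·(+0.1528+0.0000i)  (-0.2822-0.0742i)·(-0.1038-0.4299i)  (+0.3544-0.2450i)·(-0.2294+0.1177i)  (+0.0503-0.4808i)·(+0.0452+0.0525i)
Y_3^1(R⁻¹ n̂) = +0.057208+0.286379i

Re=0.0572 Im=0.2864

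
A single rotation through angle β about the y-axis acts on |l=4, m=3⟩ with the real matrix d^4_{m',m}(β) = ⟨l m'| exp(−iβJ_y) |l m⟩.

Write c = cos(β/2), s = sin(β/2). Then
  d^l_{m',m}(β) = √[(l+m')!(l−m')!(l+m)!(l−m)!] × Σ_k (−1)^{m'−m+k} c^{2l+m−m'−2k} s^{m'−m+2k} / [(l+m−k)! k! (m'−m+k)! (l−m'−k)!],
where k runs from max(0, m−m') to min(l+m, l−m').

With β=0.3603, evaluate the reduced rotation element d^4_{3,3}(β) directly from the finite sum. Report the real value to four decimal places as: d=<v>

d^4_{3,3}(β=0.3603) via Wigner's sum:
c=cos(0.3603/2)=0.983817, s=sin(0.3603/2)=0.179177; N=√[5040·1·5040·1]=5040.000000
The bounds max(0,m−m')=0 and min(l+m,l−m')=1 give 2 terms
  k=0: (−1)^0·5040.0000/(5040)·0.9838^8·0.1792^0 = +0.877635
  k=1: (−1)^1·5040.0000/(720)·0.9838^6·0.1792^2 = -0.203774
d^4_{3,3}(0.3603) = +0.877635 -0.203774 = +0.673861

d=0.6739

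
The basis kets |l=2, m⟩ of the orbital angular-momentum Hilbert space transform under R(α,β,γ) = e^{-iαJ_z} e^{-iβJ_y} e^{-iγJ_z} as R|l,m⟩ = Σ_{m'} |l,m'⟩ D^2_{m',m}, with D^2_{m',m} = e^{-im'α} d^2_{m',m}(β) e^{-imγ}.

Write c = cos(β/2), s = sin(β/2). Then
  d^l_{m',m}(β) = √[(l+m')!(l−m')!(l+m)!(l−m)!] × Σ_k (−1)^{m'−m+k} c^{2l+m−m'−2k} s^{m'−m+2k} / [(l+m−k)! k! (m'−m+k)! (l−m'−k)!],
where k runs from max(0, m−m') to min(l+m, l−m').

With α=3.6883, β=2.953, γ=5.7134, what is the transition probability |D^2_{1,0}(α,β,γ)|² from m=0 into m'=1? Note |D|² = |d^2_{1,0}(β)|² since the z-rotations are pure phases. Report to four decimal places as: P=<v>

P=0.0509

Split into d^2_{1,0}(β=2.953) × two z-phases.
Half-angle: c=0.094157, s=0.995557. N=√(6·1·2·2)=4.898979
Admissible k: 0..1 (factorial args all ≥0)
  k=0: (−1)^1·4.8990/(2)·0.0942^3·0.9956^1 = -0.002036
  k=1: (−1)^2·4.8990/(2)·0.0942^1·0.9956^3 = +0.227576
d^2_{1,0}(2.953) = -0.002036 +0.227576 = +0.225540
|D^2_{1,0}|² = |d^2_{1,0}(β)|² = (+0.225540)² = 0.050868 (the z-rotation phases have unit modulus)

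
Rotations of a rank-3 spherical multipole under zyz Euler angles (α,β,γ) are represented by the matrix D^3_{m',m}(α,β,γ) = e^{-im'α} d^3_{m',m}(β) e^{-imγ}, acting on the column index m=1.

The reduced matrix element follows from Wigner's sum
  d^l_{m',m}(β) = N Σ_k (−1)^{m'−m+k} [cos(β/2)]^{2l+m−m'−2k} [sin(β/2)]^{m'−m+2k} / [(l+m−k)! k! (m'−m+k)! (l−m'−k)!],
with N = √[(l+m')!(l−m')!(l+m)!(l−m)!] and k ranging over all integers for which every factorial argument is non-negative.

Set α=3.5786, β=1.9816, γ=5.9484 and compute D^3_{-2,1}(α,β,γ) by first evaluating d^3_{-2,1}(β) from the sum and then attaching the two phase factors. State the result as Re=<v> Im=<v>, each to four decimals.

D^3_{-2,1}(3.5786,1.9816,5.9484) = e^{-i·-2·3.5786}·d^3_{-2,1}(1.9816)·e^{-i·1·5.9484}. Compute d first:
Half-angle: c=0.548021, s=0.836465. N=√(1·120·24·2)=75.894664
The bounds max(0,m−m')=3 and min(l+m,l−m')=4 give 2 terms
  k=3: (−1)^0·75.8947/(12)·0.5480^3·0.8365^3 = +0.609206
  k=4: (−1)^1·75.8947/(24)·0.5480^1·0.8365^5 = -0.709635
d^3_{-2,1}(1.9816) = +0.609206 -0.709635 = -0.100429
Phases: e^{-i·(-2)·3.5786}=+0.641753+0.766912i, e^{-i·(1)·5.9484}=+0.944481+0.328566i ⇒ D=-0.035566-0.093921i

Re=-0.0356 Im=-0.0939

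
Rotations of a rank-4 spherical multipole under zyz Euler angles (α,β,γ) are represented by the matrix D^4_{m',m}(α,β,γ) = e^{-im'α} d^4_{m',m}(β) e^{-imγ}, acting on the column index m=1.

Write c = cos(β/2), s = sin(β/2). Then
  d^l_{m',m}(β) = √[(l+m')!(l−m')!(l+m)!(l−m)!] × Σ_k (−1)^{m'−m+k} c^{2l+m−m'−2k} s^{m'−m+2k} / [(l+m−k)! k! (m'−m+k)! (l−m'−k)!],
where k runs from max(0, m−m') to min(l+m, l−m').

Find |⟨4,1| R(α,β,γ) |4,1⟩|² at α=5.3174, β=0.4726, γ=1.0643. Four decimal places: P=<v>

D^4_{1,1}(5.3174,0.4726,1.0643) = e^{-i·1·5.3174}·d^4_{1,1}(0.4726)·e^{-i·1·1.0643}. Compute d first:
With c≡cos(β/2)=0.972211 and s≡sin(β/2)=0.234107, N=[120·6·120·6]^{1/2}=720.000000
The bounds max(0,m−m')=0 and min(l+m,l−m')=3 give 4 terms
  k=0: (−1)^0·720.0000/(720)·0.9722^8·0.2341^0 = +0.798148
  k=1: (−1)^1·720.0000/(48)·0.9722^6·0.2341^2 = -0.694197
  k=2: (−1)^2·720.0000/(24)·0.9722^4·0.2341^4 = +0.080505
  k=3: (−1)^3·720.0000/(72)·0.9722^2·0.2341^6 = -0.001556
d^4_{1,1}(0.4726) = +0.798148 -0.694197 +0.080505 -0.001556 = +0.182900
|D^4_{1,1}|² = |d^4_{1,1}(β)|² = (+0.182900)² = 0.033452 (the z-rotation phases have unit modulus)

P=0.0335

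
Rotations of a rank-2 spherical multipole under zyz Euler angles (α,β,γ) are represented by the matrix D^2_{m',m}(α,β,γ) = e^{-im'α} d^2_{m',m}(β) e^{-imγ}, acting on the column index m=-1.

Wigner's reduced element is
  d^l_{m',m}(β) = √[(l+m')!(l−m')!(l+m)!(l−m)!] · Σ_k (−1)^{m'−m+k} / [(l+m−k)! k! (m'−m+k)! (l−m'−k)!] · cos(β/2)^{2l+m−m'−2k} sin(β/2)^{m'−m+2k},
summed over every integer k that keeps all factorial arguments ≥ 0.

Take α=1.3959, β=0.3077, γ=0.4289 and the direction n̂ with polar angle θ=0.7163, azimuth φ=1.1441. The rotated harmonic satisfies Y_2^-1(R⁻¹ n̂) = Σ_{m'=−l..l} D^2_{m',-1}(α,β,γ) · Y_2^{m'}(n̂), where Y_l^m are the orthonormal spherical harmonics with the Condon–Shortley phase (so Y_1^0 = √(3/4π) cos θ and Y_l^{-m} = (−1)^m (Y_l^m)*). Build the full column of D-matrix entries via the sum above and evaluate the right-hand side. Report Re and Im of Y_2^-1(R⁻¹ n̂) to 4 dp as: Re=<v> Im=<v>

Need the full column D^2_{m',-1} for m'=−2..2 at α=1.3959, β=0.3077, γ=0.4289.
cos(β/2)=0.988188, sin(β/2)=0.153244
d^2_{-2,-1}: single k=1 term ⇒ +0.295755;  D = -0.294830-0.023372i
d^2_{-1,-1}: k∈[0..1] ⇒ +0.953584 -0.068797 = +0.884788;  D = -0.222330+0.856398i
d^2_{0,-1}: k∈[0..1] ⇒ -0.362224 +0.008711 = -0.353514;  D = -0.321494-0.147016i
d^2_{1,-1}: k∈[0..1] ⇒ +0.068797 -0.000551 = +0.068245;  D = +0.038748-0.056178i
d^2_{2,-1}: single k=0 term ⇒ -0.007112;  D = +0.005063+0.004995i
Y_2^{m'}(θ=0.7163,φ=1.1441) and Σ D·Y over m':
  (-0.2948-0.0234i)·(-0.1095-0.1255i)  (-0.2223+0.8564i)·(+0.1583-0.3483i)  (-0.3215-0.1470i)·(+0.2229+0.0000i)  (+0.0387-0.0562i)·(-0.1583-0.3483i)  (+0.0051+0.0050i)·(-0.1095+0.1255i)
Y_2^-1(R⁻¹ n̂) = +0.193882+0.215317i

Re=0.1939 Im=0.2153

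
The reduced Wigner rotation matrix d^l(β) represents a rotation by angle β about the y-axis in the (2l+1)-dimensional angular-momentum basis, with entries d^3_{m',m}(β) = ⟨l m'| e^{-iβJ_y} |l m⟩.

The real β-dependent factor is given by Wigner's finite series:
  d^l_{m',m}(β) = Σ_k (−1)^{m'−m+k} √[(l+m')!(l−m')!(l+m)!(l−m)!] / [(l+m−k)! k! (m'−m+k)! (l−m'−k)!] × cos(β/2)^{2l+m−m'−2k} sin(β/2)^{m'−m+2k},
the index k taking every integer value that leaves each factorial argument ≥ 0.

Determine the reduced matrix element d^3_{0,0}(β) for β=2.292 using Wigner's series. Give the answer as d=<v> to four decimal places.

d^3_{0,0}(β=2.292) via Wigner's sum:
Half-angle: c=0.412135, s=0.911123. N=√(6·6·6·6)=36.000000
The bounds max(0,m−m')=0 and min(l+m,l−m')=3 give 4 terms
  k=0: (−1)^0·36.0000/(36)·0.4121^6·0.9111^0 = +0.004900
  k=1: (−1)^1·36.0000/(4)·0.4121^4·0.9111^2 = -0.215554
  k=2: (−1)^2·36.0000/(4)·0.4121^2·0.9111^4 = +1.053488
  k=3: (−1)^3·36.0000/(36)·0.4121^0·0.9111^6 = -0.572086
d^3_{0,0}(2.292) = +0.004900 -0.215554 +1.053488 -0.572086 = +0.270749

d=0.2707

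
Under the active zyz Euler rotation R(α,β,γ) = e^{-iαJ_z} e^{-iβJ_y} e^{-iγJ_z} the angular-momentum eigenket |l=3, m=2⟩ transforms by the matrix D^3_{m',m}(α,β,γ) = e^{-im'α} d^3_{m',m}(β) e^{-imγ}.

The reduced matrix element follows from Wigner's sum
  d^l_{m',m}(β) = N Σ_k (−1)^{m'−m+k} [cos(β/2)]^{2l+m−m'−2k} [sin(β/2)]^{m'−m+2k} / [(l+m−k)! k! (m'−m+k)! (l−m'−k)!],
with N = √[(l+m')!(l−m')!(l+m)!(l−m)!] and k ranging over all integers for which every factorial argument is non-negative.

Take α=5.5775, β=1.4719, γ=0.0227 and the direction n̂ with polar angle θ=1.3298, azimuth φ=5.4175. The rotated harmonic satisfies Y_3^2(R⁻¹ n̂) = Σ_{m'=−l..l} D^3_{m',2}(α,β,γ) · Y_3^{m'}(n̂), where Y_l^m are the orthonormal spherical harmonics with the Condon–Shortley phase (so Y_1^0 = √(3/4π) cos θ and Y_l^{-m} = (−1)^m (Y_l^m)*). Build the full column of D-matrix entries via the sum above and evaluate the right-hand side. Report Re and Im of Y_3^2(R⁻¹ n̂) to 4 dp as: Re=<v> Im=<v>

Need the full column D^3_{m',2} for m'=−3..3 at α=5.5775, β=1.4719, γ=0.0227.
cos(β/2)=0.741193, sin(β/2)=0.671292
d^3_{-3,2}: single k=5 term ⇒ +0.247493;  D = -0.138037-0.205423i
d^3_{-2,2}: k∈[4..5] ⇒ +0.557799 -0.091510 = +0.466289;  D = +0.053054-0.463261i
d^3_{-1,2}: k∈[3..4] ⇒ +0.779037 -0.319512 = +0.459525;  D = +0.335889-0.313595i
d^3_{0,2}: k∈[2..3] ⇒ +0.744919 -0.611038 = +0.133881;  D = +0.133743-0.006076i
d^3_{1,2}: k∈[1..2] ⇒ +0.474864 -0.779037 = -0.304174;  D = -0.240242-0.186563i
d^3_{2,2}: k∈[0..1] ⇒ +0.165802 -0.680015 = -0.514213;  D = -0.104589-0.503464i
d^3_{3,2}: single k=0 term ⇒ -0.367828;  D = +0.176623-0.322647i
Y_3^{m'}(θ=1.3298,φ=5.4175) and Σ D·Y over m':
  (-0.1380-0.2054i)·(-0.3268+0.1979i)  (+0.0531-0.4633i)·(-0.0368+0.2271i)  (+0.3359-0.3136i)·(-0.1455-0.1709i)  (+0.1337-0.0061i)·(-0.2418+0.0000i)  (-0.2402-0.1866i)·(+0.1455-0.1709i)  (-0.1046-0.5035i)·(-0.0368-0.2271i)  (+0.1766-0.3226i)·(+0.3268+0.1979i)
Y_3^2(R⁻¹ n̂) = -0.001520+0.044274i

Re=-0.0015 Im=0.0443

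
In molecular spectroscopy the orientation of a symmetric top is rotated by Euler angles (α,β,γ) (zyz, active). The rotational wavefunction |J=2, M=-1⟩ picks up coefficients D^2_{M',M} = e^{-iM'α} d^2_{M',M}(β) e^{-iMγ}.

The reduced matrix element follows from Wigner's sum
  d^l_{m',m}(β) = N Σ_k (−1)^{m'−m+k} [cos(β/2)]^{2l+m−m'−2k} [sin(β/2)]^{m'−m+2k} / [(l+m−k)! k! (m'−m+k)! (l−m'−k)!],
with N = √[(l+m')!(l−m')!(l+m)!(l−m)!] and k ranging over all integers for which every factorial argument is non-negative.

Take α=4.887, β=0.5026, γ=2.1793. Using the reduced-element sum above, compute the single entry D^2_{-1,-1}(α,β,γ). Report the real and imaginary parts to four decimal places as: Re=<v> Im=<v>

Re=0.5004 Im=0.4982

D^2_{-1,-1}(4.887,0.5026,2.1793) = e^{-i·-1·4.887}·d^2_{-1,-1}(0.5026)·e^{-i·-1·2.1793}. Compute d first:
c=cos(0.5026/2)=0.968590, s=sin(0.5026/2)=0.248663; N=√[1·6·1·6]=6.000000
Admissible k: 0..1 (factorial args all ≥0)
  k=0: (−1)^0·6.0000/(6)·0.9686^4·0.2487^0 = +0.880156
  k=1: (−1)^1·6.0000/(2)·0.9686^2·0.2487^2 = -0.174030
d^2_{-1,-1}(0.5026) = +0.880156 -0.174030 = +0.706126
Attach z-rotation phases: D = e^{-i(-1)(4.887)}·(+0.706126)·e^{-i(-1)(2.1793)} = +0.500445+0.498165i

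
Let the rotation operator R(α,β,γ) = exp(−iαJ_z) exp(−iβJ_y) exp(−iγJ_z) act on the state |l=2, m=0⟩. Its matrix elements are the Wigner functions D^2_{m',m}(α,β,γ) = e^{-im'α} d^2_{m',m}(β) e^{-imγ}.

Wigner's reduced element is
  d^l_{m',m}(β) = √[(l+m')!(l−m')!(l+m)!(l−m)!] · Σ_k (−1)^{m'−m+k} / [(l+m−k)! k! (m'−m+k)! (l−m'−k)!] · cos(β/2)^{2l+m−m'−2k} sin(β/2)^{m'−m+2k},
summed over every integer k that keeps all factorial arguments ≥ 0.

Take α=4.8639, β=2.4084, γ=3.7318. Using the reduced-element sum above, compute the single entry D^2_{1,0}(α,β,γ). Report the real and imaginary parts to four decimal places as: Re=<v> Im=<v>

First d^2_{1,0}(β=2.4084), then the phase factors e^{-i(1)α} and e^{-i(0)γ}:
With c≡cos(β/2)=0.358440 and s≡sin(β/2)=0.933553, N=[6·1·2·2]^{1/2}=4.898979
k∈{0,1} keeps every argument non-negative
  k=0: (−1)^1·4.8990/(2)·0.3584^3·0.9336^1 = -0.105309
  k=1: (−1)^2·4.8990/(2)·0.3584^1·0.9336^3 = +0.714346
d^2_{1,0}(2.4084) = -0.105309 +0.714346 = +0.609038
D = (+0.150932+0.988544i)·(+0.609038)·(+1.000000+0.000000i) = +0.091923+0.602060i

Re=0.0919 Im=0.6021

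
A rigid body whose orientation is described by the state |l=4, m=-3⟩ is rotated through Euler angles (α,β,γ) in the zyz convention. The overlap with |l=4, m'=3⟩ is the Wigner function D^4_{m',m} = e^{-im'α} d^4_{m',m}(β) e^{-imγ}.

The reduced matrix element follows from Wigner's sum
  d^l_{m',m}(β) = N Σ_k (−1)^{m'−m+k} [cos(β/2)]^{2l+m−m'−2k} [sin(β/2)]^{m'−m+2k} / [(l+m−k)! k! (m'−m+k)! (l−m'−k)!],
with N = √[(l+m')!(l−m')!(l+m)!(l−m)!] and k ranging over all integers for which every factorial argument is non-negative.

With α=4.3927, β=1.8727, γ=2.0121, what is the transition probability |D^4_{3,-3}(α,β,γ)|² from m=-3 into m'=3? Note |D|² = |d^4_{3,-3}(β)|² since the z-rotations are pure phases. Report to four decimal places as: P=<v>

Split into d^4_{3,-3}(β=1.8727) × two z-phases.
Half-angle: c=0.592732, s=0.805400. N=√(5040·1·1·5040)=5040.000000
k: max(0,(-3)−(3))=0 … min(4+(-3),4−(3))=1
  k=0: (−1)^6·5040.0000/(720)·0.5927^2·0.8054^6 = +0.671250
  k=1: (−1)^7·5040.0000/(5040)·0.5927^0·0.8054^8 = -0.177049
d^4_{3,-3}(1.8727) = +0.671250 -0.177049 = +0.494201
|D^4_{3,-3}|² = |d^4_{3,-3}(β)|² = (+0.494201)² = 0.244234 (the z-rotation phases have unit modulus)

P=0.2442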